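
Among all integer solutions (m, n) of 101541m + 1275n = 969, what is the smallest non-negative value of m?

Euclid: 101541 = 79·1275 + 816; 1275 = 1·816 + 459; 816 = 1·459 + 357; 459 = 1·357 + 102; 357 = 3·102 + 51; 102 = 2·51 + 0 → gcd = 51; 969 = 51·19.
Back-substitution yields 101541·(11) + 1275·(-876) = 51, so one solution is m = 11·19 = 209, n = -876·19 = -16644.
Solutions in m differ by 1275/51 = 25; the one in [0, 25) is 209 mod 25 = 9.

9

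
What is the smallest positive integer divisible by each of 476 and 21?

1428

gcd first: 476 = 22·21 + 14; 21 = 1·14 + 7; 14 = 2·7 + 0 → gcd = 7
lcm = 476·21/gcd = 9996/7 = 1428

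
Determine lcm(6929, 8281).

339521

6929 = 13² · 41; 8281 = 7² · 13²
max exponents: 7² · 13² · 41 = 339521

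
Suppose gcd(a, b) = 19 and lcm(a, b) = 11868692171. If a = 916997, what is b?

245917

Using ab = gcd(a,b)·lcm(a,b) = 19·11868692171 = 225505151249, we get b = 225505151249/916997 = 245917.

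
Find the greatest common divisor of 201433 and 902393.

201433 = 17³ · 41
902393 = 29³ · 37
Common: 1 = 1

1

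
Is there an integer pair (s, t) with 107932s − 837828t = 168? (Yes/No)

By Bézout, 107932s − 837828t = 168 has integer solutions iff gcd(107932, 837828) | 168.
Euclid: 837828 = 7·107932 + 82304; 107932 = 1·82304 + 25628; 82304 = 3·25628 + 5420; 25628 = 4·5420 + 3948; 5420 = 1·3948 + 1472; 3948 = 2·1472 + 1004; 1472 = 1·1004 + 468; 1004 = 2·468 + 68; 468 = 6·68 + 60; 68 = 1·60 + 8; 60 = 7·8 + 4; 8 = 2·4 + 0. gcd = 4; 168 mod 4 = 0. Yes.

Yes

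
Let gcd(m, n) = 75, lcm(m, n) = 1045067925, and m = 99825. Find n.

m·n = gcd·lcm = 75·1045067925 = 78380094375, so n = 78380094375/99825 = 785175.

785175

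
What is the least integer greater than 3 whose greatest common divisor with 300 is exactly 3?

9

Multiples of 3 above 3: 3·2, 3·3, … . Need the cofactor coprime to 300/3 = 100.
Checking s = 2, 3, … the first with gcd(s, 100) = 1 is s = 3, giving 9.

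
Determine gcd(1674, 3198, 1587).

gcd(1674, 3198): 3198 = 1·1674 + 1524; 1674 = 1·1524 + 150; 1524 = 10·150 + 24; 150 = 6·24 + 6; 24 = 4·6 + 0 → 6
gcd(6, 1587): 1587 = 264·6 + 3; 6 = 2·3 + 0 → 3

3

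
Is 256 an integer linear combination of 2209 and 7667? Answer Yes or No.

By Bézout, 2209u − 7667v = 256 has integer solutions iff gcd(2209, 7667) | 256.
Euclid: 7667 = 3·2209 + 1040; 2209 = 2·1040 + 129; 1040 = 8·129 + 8; 129 = 16·8 + 1; 8 = 8·1 + 0. gcd = 1; 256 mod 1 = 0. Yes.

Yes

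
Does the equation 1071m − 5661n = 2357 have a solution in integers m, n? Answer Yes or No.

No

By Bézout, 1071m − 5661n = 2357 has integer solutions iff gcd(1071, 5661) | 2357.
Euclid: 5661 = 5·1071 + 306; 1071 = 3·306 + 153; 306 = 2·153 + 0. gcd = 153; 2357 mod 153 = 62. No.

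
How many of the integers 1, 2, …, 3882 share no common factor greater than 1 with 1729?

Prime factors of 1729: 7, 13, 19. Count integers ≤ 3882 divisible by none of them.
By inclusion–exclusion: 3882 − ⌊3882/7⌋ − ⌊3882/13⌋ − ⌊3882/19⌋ + ⌊3882/91⌋ + ⌊3882/133⌋ + ⌊3882/247⌋ − ⌊3882/1729⌋ = 2910.

2910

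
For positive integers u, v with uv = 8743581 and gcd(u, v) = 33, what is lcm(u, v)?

264957

gcd·lcm = product, so lcm = 8743581/33 = 264957.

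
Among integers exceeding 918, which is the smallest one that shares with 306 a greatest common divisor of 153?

1071

306 = 153·2. Any x with gcd(x, 306) = 153 is a multiple of 153, say 153s, with s coprime to 2.
Need s > 918/153, so s ≥ 7. First s ≥ 7 with gcd(s, 2) = 1 is s = 7. Thus x = 153·7 = 1071.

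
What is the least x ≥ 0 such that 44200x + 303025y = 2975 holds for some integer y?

336

Euclid: 303025 = 6·44200 + 37825; 44200 = 1·37825 + 6375; 37825 = 5·6375 + 5950; 6375 = 1·5950 + 425; 5950 = 14·425 + 0 → gcd = 425; 2975 = 425·7.
Back-substitution yields 44200·(48) + 303025·(-7) = 425, so one solution is x = 48·7 = 336, y = -7·7 = -49.
Solutions in x differ by 303025/425 = 713; the one in [0, 713) is 336 mod 713 = 336.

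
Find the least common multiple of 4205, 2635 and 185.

4205 = 5 · 29²; 2635 = 5 · 17 · 31; 185 = 5 · 37
lcm takes max exponent of each prime: 5 · 17 · 29² · 31 · 37 = 81993295

81993295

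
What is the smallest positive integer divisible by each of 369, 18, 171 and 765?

lcm(369, 18) = 369·18/gcd = 6642/9 = 738
lcm(738, 171) = 738·171/gcd = 126198/9 = 14022
lcm(14022, 765) = 14022·765/gcd = 10726830/9 = 1191870

1191870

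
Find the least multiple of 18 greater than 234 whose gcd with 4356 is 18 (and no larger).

270

Multiples of 18 above 234: 18·14, 18·15, … . Need the cofactor coprime to 4356/18 = 242.
Checking s = 14, 15, … the first with gcd(s, 242) = 1 is s = 15, giving 270.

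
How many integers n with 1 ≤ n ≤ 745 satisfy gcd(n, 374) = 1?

319

374 = 2·11·17. Inclusion–exclusion on these primes:
745 − ⌊745/2⌋ − ⌊745/11⌋ − ⌊745/17⌋ + ⌊745/22⌋ + ⌊745/34⌋ + ⌊745/187⌋ − ⌊745/374⌋ = 319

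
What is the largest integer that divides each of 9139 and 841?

1

9139 = 13 · 19 · 37
841 = 29²
Common: 1 = 1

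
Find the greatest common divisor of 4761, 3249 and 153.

gcd(4761, 3249): 4761 = 1·3249 + 1512; 3249 = 2·1512 + 225; 1512 = 6·225 + 162; 225 = 1·162 + 63; 162 = 2·63 + 36; 63 = 1·36 + 27; 36 = 1·27 + 9; 27 = 3·9 + 0 → 9
gcd(9, 153): 153 = 17·9 + 0 → 9

9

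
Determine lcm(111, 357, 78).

343434

lcm(111, 357) = 111·357/gcd = 39627/3 = 13209
lcm(13209, 78) = 13209·78/gcd = 1030302/3 = 343434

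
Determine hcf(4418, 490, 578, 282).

2

gcd(4418, 490): 4418 = 9·490 + 8; 490 = 61·8 + 2; 8 = 4·2 + 0 → 2
gcd(2, 578): 578 = 289·2 + 0 → 2
gcd(2, 282): 282 = 141·2 + 0 → 2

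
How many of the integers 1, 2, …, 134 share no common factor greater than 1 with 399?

73

399 = 3·7·19. Inclusion–exclusion on these primes:
134 − ⌊134/3⌋ − ⌊134/7⌋ − ⌊134/19⌋ + ⌊134/21⌋ + ⌊134/57⌋ + ⌊134/133⌋ − ⌊134/399⌋ = 73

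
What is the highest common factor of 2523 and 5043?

3

Euclid: 5043 = 1·2523 + 2520; 2523 = 1·2520 + 3; 2520 = 840·3 + 0. Last nonzero remainder: 3.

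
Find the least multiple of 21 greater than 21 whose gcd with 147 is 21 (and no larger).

42

147 = 21·7. Any a with gcd(a, 147) = 21 is a multiple of 21, say 21s, with s coprime to 7.
Need s > 21/21, so s ≥ 2. First s ≥ 2 with gcd(s, 7) = 1 is s = 2. Thus a = 21·2 = 42.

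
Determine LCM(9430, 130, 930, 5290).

lcm(9430, 130) = 9430·130/gcd = 1225900/10 = 122590
lcm(122590, 930) = 122590·930/gcd = 114008700/10 = 11400870
lcm(11400870, 5290) = 11400870·5290/gcd = 60310602300/230 = 262220010

262220010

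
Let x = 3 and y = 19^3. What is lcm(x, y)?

max exponent per prime: 3 · 19^3 = 20577

20577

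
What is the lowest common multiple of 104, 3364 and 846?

36997272

104 = 2³ · 13; 3364 = 2² · 29²; 846 = 2 · 3² · 47
lcm takes max exponent of each prime: 2³ · 3² · 13 · 29² · 47 = 36997272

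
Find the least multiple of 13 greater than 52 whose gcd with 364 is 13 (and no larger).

65

Multiples of 13 above 52: 13·5, 13·6, … . Need the cofactor coprime to 364/13 = 28.
Checking s = 5, 6, … the first with gcd(s, 28) = 1 is s = 5, giving 65.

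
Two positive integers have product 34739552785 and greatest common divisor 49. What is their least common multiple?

708970465

Since gcd(m,n)·lcm(m,n) = mn, lcm = 34739552785/49 = 708970465.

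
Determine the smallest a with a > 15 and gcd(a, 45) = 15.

30

45 = 15·3. Any a with gcd(a, 45) = 15 is a multiple of 15, say 15s, with s coprime to 3.
Need s > 15/15, so s ≥ 2. First s ≥ 2 with gcd(s, 3) = 1 is s = 2. Thus a = 15·2 = 30.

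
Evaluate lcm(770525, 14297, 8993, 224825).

342798096725

770525 = 5² · 7² · 17 · 37; 14297 = 17 · 29²; 8993 = 17 · 23²; 224825 = 5² · 17 · 23²
lcm takes max exponent of each prime: 5² · 7² · 17 · 23² · 29² · 37 = 342798096725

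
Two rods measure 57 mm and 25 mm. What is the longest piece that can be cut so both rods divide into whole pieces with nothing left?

Euclid: 57 = 2·25 + 7; 25 = 3·7 + 4; 7 = 1·4 + 3; 4 = 1·3 + 1; 3 = 3·1 + 0. Last nonzero remainder: 1.

1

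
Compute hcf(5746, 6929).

169

Euclid: 6929 = 1·5746 + 1183; 5746 = 4·1183 + 1014; 1183 = 1·1014 + 169; 1014 = 6·169 + 0. Last nonzero remainder: 169.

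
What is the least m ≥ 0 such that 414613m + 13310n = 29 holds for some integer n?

12393

gcd(414613, 13310) = 1 (Euclid: 414613 = 31·13310 + 2003; 13310 = 6·2003 + 1292; 2003 = 1·1292 + 711; 1292 = 1·711 + 581; 711 = 1·581 + 130; 581 = 4·130 + 61; 130 = 2·61 + 8; 61 = 7·8 + 5; 8 = 1·5 + 3; 5 = 1·3 + 2; 3 = 1·2 + 1; 2 = 2·1 + 0), and 1 | 29.
Extended Euclid: 414613·(5017) + 13310·(-156282) = 1. Scale by 29: m₀ = 145493.
General solution m = m₀ + 13310t; reducing mod 13310 gives m = 12393 (and n = -386048).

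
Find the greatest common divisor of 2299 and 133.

Euclid: 2299 = 17·133 + 38; 133 = 3·38 + 19; 38 = 2·19 + 0. Last nonzero remainder: 19.

19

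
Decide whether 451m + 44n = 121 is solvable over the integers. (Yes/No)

gcd(451, 44): 451 = 10·44 + 11; 44 = 4·11 + 0 → 11
11 divides 121, so a solution exists.

Yes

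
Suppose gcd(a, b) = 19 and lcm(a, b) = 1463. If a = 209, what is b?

a·b = gcd·lcm = 19·1463 = 27797, so b = 27797/209 = 133.

133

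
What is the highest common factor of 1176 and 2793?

147

Euclid: 2793 = 2·1176 + 441; 1176 = 2·441 + 294; 441 = 1·294 + 147; 294 = 2·147 + 0. Last nonzero remainder: 147.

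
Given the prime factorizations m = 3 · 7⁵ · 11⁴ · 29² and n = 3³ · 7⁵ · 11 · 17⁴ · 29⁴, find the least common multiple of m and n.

392475346879737008349

max exponent per prime: 3³ · 7⁵ · 11⁴ · 17⁴ · 29⁴ = 392475346879737008349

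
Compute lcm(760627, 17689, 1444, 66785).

562863980

760627 = 7² · 19² · 43; 17689 = 7² · 19²; 1444 = 2² · 19²; 66785 = 5 · 19² · 37
lcm takes max exponent of each prime: 2² · 5 · 7² · 19² · 37 · 43 = 562863980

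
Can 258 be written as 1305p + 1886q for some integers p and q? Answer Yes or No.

Yes

By Bézout, 1305p + 1886q = 258 has integer solutions iff gcd(1305, 1886) | 258.
Euclid: 1886 = 1·1305 + 581; 1305 = 2·581 + 143; 581 = 4·143 + 9; 143 = 15·9 + 8; 9 = 1·8 + 1; 8 = 8·1 + 0. gcd = 1; 258 mod 1 = 0. Yes.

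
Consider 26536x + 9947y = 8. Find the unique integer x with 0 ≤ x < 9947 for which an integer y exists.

7461

gcd(26536, 9947) = 1 (Euclid: 26536 = 2·9947 + 6642; 9947 = 1·6642 + 3305; 6642 = 2·3305 + 32; 3305 = 103·32 + 9; 32 = 3·9 + 5; 9 = 1·5 + 4; 5 = 1·4 + 1; 4 = 4·1 + 0), and 1 | 8.
Extended Euclid: 26536·(2176) + 9947·(-5805) = 1. Scale by 8: x₀ = 17408.
General solution x = x₀ + 9947t; reducing mod 9947 gives x = 7461 (and y = -19904).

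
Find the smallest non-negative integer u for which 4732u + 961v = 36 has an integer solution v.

39

Reduce mod 961: 4732u ≡ 36 (mod 961). With g = gcd(4732, 961) = 1 dividing 36, divide through: 4732u ≡ 36 (mod 961).
Since gcd(4732, 961) = 1, u ≡ 36·(4732)⁻¹ ≡ 39 (mod 961). Smallest non-negative: 39.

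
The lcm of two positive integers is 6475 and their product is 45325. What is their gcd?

From gcd × lcm = pq: gcd = 45325 / 6475 = 7.

7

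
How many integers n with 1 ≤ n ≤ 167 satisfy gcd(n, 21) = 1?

96

21 = 3·7. Inclusion–exclusion on these primes:
167 − ⌊167/3⌋ − ⌊167/7⌋ + ⌊167/21⌋ = 96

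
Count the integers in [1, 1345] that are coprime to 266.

547

266 = 2·7·19. Inclusion–exclusion on these primes:
1345 − ⌊1345/2⌋ − ⌊1345/7⌋ − ⌊1345/19⌋ + ⌊1345/14⌋ + ⌊1345/38⌋ + ⌊1345/133⌋ − ⌊1345/266⌋ = 547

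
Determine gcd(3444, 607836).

Euclid: 607836 = 176·3444 + 1692; 3444 = 2·1692 + 60; 1692 = 28·60 + 12; 60 = 5·12 + 0. Last nonzero remainder: 12.

12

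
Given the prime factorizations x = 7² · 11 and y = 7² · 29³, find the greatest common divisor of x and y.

49

min exponent per shared prime: 7² = 49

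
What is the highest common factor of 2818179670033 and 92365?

637

Euclid: 2818179670033 = 30511337·92365 + 28028; 92365 = 3·28028 + 8281; 28028 = 3·8281 + 3185; 8281 = 2·3185 + 1911; 3185 = 1·1911 + 1274; 1911 = 1·1274 + 637; 1274 = 2·637 + 0. Last nonzero remainder: 637.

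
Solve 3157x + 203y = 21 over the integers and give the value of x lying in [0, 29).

Euclid: 3157 = 15·203 + 112; 203 = 1·112 + 91; 112 = 1·91 + 21; 91 = 4·21 + 7; 21 = 3·7 + 0 → gcd = 7; 21 = 7·3.
Back-substitution yields 3157·(-9) + 203·(140) = 7, so one solution is x = -9·3 = -27, y = 140·3 = 420.
Solutions in x differ by 203/7 = 29; the one in [0, 29) is -27 mod 29 = 2.

2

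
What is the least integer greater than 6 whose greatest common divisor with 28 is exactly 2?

Multiples of 2 above 6: 2·4, 2·5, … . Need the cofactor coprime to 28/2 = 14.
Checking s = 4, 5, … the first with gcd(s, 14) = 1 is s = 5, giving 10.

10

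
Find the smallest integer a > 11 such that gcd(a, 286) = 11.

33

Multiples of 11 above 11: 11·2, 11·3, … . Need the cofactor coprime to 286/11 = 26.
Checking s = 2, 3, … the first with gcd(s, 26) = 1 is s = 3, giving 33.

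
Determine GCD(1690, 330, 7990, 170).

10

gcd(1690, 330): 1690 = 5·330 + 40; 330 = 8·40 + 10; 40 = 4·10 + 0 → 10
gcd(10, 7990): 7990 = 799·10 + 0 → 10
gcd(10, 170): 170 = 17·10 + 0 → 10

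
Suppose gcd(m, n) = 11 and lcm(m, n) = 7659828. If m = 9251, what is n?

9108

m·n = gcd·lcm = 11·7659828 = 84258108, so n = 84258108/9251 = 9108.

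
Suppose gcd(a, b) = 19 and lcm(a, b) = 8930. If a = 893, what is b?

190

Using ab = gcd(a,b)·lcm(a,b) = 19·8930 = 169670, we get b = 169670/893 = 190.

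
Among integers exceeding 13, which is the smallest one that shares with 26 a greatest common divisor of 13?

39

gcd(m, 26) = 13 forces 13 | m; write m = 13s. Then gcd(13s, 13·2) = 13·gcd(s, 2), so need gcd(s, 2) = 1.
13s > 13 gives s ≥ 2. The least s ≥ 2 coprime to 2 is 3, so m = 13·3 = 39.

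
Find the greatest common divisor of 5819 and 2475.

11

Euclid: 5819 = 2·2475 + 869; 2475 = 2·869 + 737; 869 = 1·737 + 132; 737 = 5·132 + 77; 132 = 1·77 + 55; 77 = 1·55 + 22; 55 = 2·22 + 11; 22 = 2·11 + 0. Last nonzero remainder: 11.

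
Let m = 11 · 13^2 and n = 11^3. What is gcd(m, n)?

11

min exponent per shared prime: 11 = 11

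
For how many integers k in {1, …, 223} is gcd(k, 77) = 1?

Prime factors of 77: 7, 11. Count integers ≤ 223 divisible by none of them.
By inclusion–exclusion: 223 − ⌊223/7⌋ − ⌊223/11⌋ + ⌊223/77⌋ = 174.

174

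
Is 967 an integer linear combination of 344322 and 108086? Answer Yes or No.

No

gcd(344322, 108086): 344322 = 3·108086 + 20064; 108086 = 5·20064 + 7766; 20064 = 2·7766 + 4532; 7766 = 1·4532 + 3234; 4532 = 1·3234 + 1298; 3234 = 2·1298 + 638; 1298 = 2·638 + 22; 638 = 29·22 + 0 → 22
22 does not divide 967, so a solution does not exist.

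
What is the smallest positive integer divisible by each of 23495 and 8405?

39495095

gcd first: 23495 = 2·8405 + 6685; 8405 = 1·6685 + 1720; 6685 = 3·1720 + 1525; 1720 = 1·1525 + 195; 1525 = 7·195 + 160; 195 = 1·160 + 35; 160 = 4·35 + 20; 35 = 1·20 + 15; 20 = 1·15 + 5; 15 = 3·5 + 0 → gcd = 5
lcm = 23495·8405/gcd = 197475475/5 = 39495095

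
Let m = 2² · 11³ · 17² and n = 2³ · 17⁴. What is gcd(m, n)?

min exponent per shared prime: 2² · 17² = 1156

1156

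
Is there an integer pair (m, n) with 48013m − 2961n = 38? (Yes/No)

By Bézout, 48013m − 2961n = 38 has integer solutions iff gcd(48013, 2961) | 38.
Euclid: 48013 = 16·2961 + 637; 2961 = 4·637 + 413; 637 = 1·413 + 224; 413 = 1·224 + 189; 224 = 1·189 + 35; 189 = 5·35 + 14; 35 = 2·14 + 7; 14 = 2·7 + 0. gcd = 7; 38 mod 7 = 3. No.

No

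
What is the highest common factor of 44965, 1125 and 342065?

5

gcd(44965, 1125): 44965 = 39·1125 + 1090; 1125 = 1·1090 + 35; 1090 = 31·35 + 5; 35 = 7·5 + 0 → 5
gcd(5, 342065): 342065 = 68413·5 + 0 → 5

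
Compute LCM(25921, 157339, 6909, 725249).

25921 = 7² · 23²; 157339 = 7² · 13² · 19; 6909 = 3 · 7² · 47; 725249 = 7² · 19² · 41
lcm takes max exponent of each prime: 3 · 7² · 13² · 19² · 23² · 41 · 47 = 9142156004709

9142156004709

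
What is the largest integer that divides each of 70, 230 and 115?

5

gcd(70, 230): 230 = 3·70 + 20; 70 = 3·20 + 10; 20 = 2·10 + 0 → 10
gcd(10, 115): 115 = 11·10 + 5; 10 = 2·5 + 0 → 5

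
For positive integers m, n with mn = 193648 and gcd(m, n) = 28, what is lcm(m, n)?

Since gcd(m,n)·lcm(m,n) = mn, lcm = 193648/28 = 6916.

6916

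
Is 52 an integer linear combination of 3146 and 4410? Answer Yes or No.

gcd(3146, 4410): 4410 = 1·3146 + 1264; 3146 = 2·1264 + 618; 1264 = 2·618 + 28; 618 = 22·28 + 2; 28 = 14·2 + 0 → 2
2 divides 52, so a solution exists.

Yes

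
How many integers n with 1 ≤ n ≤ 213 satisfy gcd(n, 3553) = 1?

3553 = 11·17·19. Inclusion–exclusion on these primes:
213 − ⌊213/11⌋ − ⌊213/17⌋ − ⌊213/19⌋ + ⌊213/187⌋ + ⌊213/209⌋ + ⌊213/323⌋ − ⌊213/3553⌋ = 173

173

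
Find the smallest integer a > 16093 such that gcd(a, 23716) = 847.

23716 = 847·28. Any a with gcd(a, 23716) = 847 is a multiple of 847, say 847s, with s coprime to 28.
Need s > 16093/847, so s ≥ 20. First s ≥ 20 with gcd(s, 28) = 1 is s = 23. Thus a = 847·23 = 19481.

19481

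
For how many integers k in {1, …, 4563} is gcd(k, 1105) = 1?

3171

1105 = 5·13·17. Inclusion–exclusion on these primes:
4563 − ⌊4563/5⌋ − ⌊4563/13⌋ − ⌊4563/17⌋ + ⌊4563/65⌋ + ⌊4563/85⌋ + ⌊4563/221⌋ − ⌊4563/1105⌋ = 3171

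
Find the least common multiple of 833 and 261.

217413

833 = 7² · 17; 261 = 3² · 29
max exponents: 3² · 7² · 17 · 29 = 217413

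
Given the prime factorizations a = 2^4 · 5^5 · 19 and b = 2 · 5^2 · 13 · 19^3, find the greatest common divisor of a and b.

950

min exponent per shared prime: 2 · 5^2 · 19 = 950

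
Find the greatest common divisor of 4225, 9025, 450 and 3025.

25

gcd(4225, 9025): 9025 = 2·4225 + 575; 4225 = 7·575 + 200; 575 = 2·200 + 175; 200 = 1·175 + 25; 175 = 7·25 + 0 → 25
gcd(25, 450): 450 = 18·25 + 0 → 25
gcd(25, 3025): 3025 = 121·25 + 0 → 25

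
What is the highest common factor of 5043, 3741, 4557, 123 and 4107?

5043 = 3 · 41²; 3741 = 3 · 29 · 43; 4557 = 3 · 7² · 31; 123 = 3 · 41; 4107 = 3 · 37²
gcd takes min exponent of each prime: 3 = 3

3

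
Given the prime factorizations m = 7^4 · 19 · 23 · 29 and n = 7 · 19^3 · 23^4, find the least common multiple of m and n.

133647951015551

max exponent per prime: 7^4 · 19^3 · 23^4 · 29 = 133647951015551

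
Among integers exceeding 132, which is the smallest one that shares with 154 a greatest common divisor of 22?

176

gcd(m, 154) = 22 forces 22 | m; write m = 22s. Then gcd(22s, 22·7) = 22·gcd(s, 7), so need gcd(s, 7) = 1.
22s > 132 gives s ≥ 7. The least s ≥ 7 coprime to 7 is 8, so m = 22·8 = 176.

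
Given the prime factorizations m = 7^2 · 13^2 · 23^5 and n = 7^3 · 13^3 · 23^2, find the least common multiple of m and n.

max exponent per prime: 7^3 · 13^3 · 23^5 = 4850241430853

4850241430853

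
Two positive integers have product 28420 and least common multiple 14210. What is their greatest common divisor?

2

gcd·lcm = product, so gcd = 28420/14210 = 2.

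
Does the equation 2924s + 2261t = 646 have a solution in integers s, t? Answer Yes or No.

Yes

By Bézout, 2924s + 2261t = 646 has integer solutions iff gcd(2924, 2261) | 646.
Euclid: 2924 = 1·2261 + 663; 2261 = 3·663 + 272; 663 = 2·272 + 119; 272 = 2·119 + 34; 119 = 3·34 + 17; 34 = 2·17 + 0. gcd = 17; 646 mod 17 = 0. Yes.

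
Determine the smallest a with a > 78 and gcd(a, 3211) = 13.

91

gcd(a, 3211) = 13 forces 13 | a; write a = 13s. Then gcd(13s, 13·247) = 13·gcd(s, 247), so need gcd(s, 247) = 1.
13s > 78 gives s ≥ 7. The least s ≥ 7 coprime to 247 is 7, so a = 13·7 = 91.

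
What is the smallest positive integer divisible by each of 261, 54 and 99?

17226

261 = 3² · 29; 54 = 2 · 3³; 99 = 3² · 11
lcm takes max exponent of each prime: 2 · 3³ · 11 · 29 = 17226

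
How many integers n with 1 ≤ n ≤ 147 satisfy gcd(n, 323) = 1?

132

323 = 17·19. Inclusion–exclusion on these primes:
147 − ⌊147/17⌋ − ⌊147/19⌋ + ⌊147/323⌋ = 132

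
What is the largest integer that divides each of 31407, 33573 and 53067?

1083

31407 = 3 · 19² · 29; 33573 = 3 · 19² · 31; 53067 = 3 · 7² · 19²
gcd takes min exponent of each prime: 3 · 19² = 1083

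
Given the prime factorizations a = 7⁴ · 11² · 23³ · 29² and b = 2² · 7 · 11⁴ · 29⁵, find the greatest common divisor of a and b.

712327

min exponent per shared prime: 7 · 11² · 29² = 712327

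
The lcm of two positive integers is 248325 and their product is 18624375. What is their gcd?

gcd·lcm = product, so gcd = 18624375/248325 = 75.

75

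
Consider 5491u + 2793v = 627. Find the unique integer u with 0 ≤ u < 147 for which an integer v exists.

Euclid: 5491 = 1·2793 + 2698; 2793 = 1·2698 + 95; 2698 = 28·95 + 38; 95 = 2·38 + 19; 38 = 2·19 + 0 → gcd = 19; 627 = 19·33.
Back-substitution yields 5491·(-59) + 2793·(116) = 19, so one solution is u = -59·33 = -1947, v = 116·33 = 3828.
Solutions in u differ by 2793/19 = 147; the one in [0, 147) is -1947 mod 147 = 111.

111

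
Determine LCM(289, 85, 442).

37570

289 = 17²; 85 = 5 · 17; 442 = 2 · 13 · 17
lcm takes max exponent of each prime: 2 · 5 · 13 · 17² = 37570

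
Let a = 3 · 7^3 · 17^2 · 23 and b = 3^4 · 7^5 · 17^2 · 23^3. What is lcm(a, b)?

max exponent per prime: 3^4 · 7^5 · 17^2 · 23^3 = 4786924411521

4786924411521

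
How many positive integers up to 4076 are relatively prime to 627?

2341

Prime factors of 627: 3, 11, 19. Count integers ≤ 4076 divisible by none of them.
By inclusion–exclusion: 4076 − ⌊4076/3⌋ − ⌊4076/11⌋ − ⌊4076/19⌋ + ⌊4076/33⌋ + ⌊4076/57⌋ + ⌊4076/209⌋ − ⌊4076/627⌋ = 2341.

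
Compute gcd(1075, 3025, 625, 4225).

25

gcd(1075, 3025): 3025 = 2·1075 + 875; 1075 = 1·875 + 200; 875 = 4·200 + 75; 200 = 2·75 + 50; 75 = 1·50 + 25; 50 = 2·25 + 0 → 25
gcd(25, 625): 625 = 25·25 + 0 → 25
gcd(25, 4225): 4225 = 169·25 + 0 → 25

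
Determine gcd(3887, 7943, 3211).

169

gcd(3887, 7943): 7943 = 2·3887 + 169; 3887 = 23·169 + 0 → 169
gcd(169, 3211): 3211 = 19·169 + 0 → 169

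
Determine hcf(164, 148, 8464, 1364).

4

164 = 2² · 41; 148 = 2² · 37; 8464 = 2⁴ · 23²; 1364 = 2² · 11 · 31
gcd takes min exponent of each prime: 2² = 4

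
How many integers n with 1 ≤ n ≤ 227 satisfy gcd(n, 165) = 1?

165 = 3·5·11. Inclusion–exclusion on these primes:
227 − ⌊227/3⌋ − ⌊227/5⌋ − ⌊227/11⌋ + ⌊227/15⌋ + ⌊227/33⌋ + ⌊227/55⌋ − ⌊227/165⌋ = 111

111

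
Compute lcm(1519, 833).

25823

gcd first: 1519 = 1·833 + 686; 833 = 1·686 + 147; 686 = 4·147 + 98; 147 = 1·98 + 49; 98 = 2·49 + 0 → gcd = 49
lcm = 1519·833/gcd = 1265327/49 = 25823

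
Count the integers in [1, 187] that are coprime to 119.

151

119 = 7·17. Inclusion–exclusion on these primes:
187 − ⌊187/7⌋ − ⌊187/17⌋ + ⌊187/119⌋ = 151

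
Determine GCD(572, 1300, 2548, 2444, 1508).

52

gcd(572, 1300): 1300 = 2·572 + 156; 572 = 3·156 + 104; 156 = 1·104 + 52; 104 = 2·52 + 0 → 52
gcd(52, 2548): 2548 = 49·52 + 0 → 52
gcd(52, 2444): 2444 = 47·52 + 0 → 52
gcd(52, 1508): 1508 = 29·52 + 0 → 52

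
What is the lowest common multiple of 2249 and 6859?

15425891

2249 = 13 · 173; 6859 = 19³
max exponents: 13 · 19³ · 173 = 15425891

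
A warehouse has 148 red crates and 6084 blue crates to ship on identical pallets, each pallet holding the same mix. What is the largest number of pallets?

4

Euclid: 6084 = 41·148 + 16; 148 = 9·16 + 4; 16 = 4·4 + 0. Last nonzero remainder: 4.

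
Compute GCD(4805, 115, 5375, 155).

5

gcd(4805, 115): 4805 = 41·115 + 90; 115 = 1·90 + 25; 90 = 3·25 + 15; 25 = 1·15 + 10; 15 = 1·10 + 5; 10 = 2·5 + 0 → 5
gcd(5, 5375): 5375 = 1075·5 + 0 → 5
gcd(5, 155): 155 = 31·5 + 0 → 5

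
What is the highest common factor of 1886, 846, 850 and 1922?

2

gcd(1886, 846): 1886 = 2·846 + 194; 846 = 4·194 + 70; 194 = 2·70 + 54; 70 = 1·54 + 16; 54 = 3·16 + 6; 16 = 2·6 + 4; 6 = 1·4 + 2; 4 = 2·2 + 0 → 2
gcd(2, 850): 850 = 425·2 + 0 → 2
gcd(2, 1922): 1922 = 961·2 + 0 → 2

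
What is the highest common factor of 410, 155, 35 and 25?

5

gcd(410, 155): 410 = 2·155 + 100; 155 = 1·100 + 55; 100 = 1·55 + 45; 55 = 1·45 + 10; 45 = 4·10 + 5; 10 = 2·5 + 0 → 5
gcd(5, 35): 35 = 7·5 + 0 → 5
gcd(5, 25): 25 = 5·5 + 0 → 5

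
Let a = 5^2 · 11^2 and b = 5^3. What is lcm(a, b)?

max exponent per prime: 5^3 · 11^2 = 15125

15125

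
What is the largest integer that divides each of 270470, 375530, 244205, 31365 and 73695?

gcd(270470, 375530): 375530 = 1·270470 + 105060; 270470 = 2·105060 + 60350; 105060 = 1·60350 + 44710; 60350 = 1·44710 + 15640; 44710 = 2·15640 + 13430; 15640 = 1·13430 + 2210; 13430 = 6·2210 + 170; 2210 = 13·170 + 0 → 170
gcd(170, 244205): 244205 = 1436·170 + 85; 170 = 2·85 + 0 → 85
gcd(85, 31365): 31365 = 369·85 + 0 → 85
gcd(85, 73695): 73695 = 867·85 + 0 → 85

85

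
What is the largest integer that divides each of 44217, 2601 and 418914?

44217 = 3² · 17³; 2601 = 3² · 17²; 418914 = 2 · 3² · 17 · 37²
gcd takes min exponent of each prime: 3² · 17 = 153

153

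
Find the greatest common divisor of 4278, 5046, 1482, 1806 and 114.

6

gcd(4278, 5046): 5046 = 1·4278 + 768; 4278 = 5·768 + 438; 768 = 1·438 + 330; 438 = 1·330 + 108; 330 = 3·108 + 6; 108 = 18·6 + 0 → 6
gcd(6, 1482): 1482 = 247·6 + 0 → 6
gcd(6, 1806): 1806 = 301·6 + 0 → 6
gcd(6, 114): 114 = 19·6 + 0 → 6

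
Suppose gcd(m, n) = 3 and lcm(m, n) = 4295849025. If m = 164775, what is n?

78213

m·n = gcd·lcm = 3·4295849025 = 12887547075, so n = 12887547075/164775 = 78213.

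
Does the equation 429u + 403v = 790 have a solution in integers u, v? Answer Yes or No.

By Bézout, 429u + 403v = 790 has integer solutions iff gcd(429, 403) | 790.
Euclid: 429 = 1·403 + 26; 403 = 15·26 + 13; 26 = 2·13 + 0. gcd = 13; 790 mod 13 = 10. No.

No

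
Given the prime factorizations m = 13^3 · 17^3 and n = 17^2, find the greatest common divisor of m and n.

289

min exponent per shared prime: 17^2 = 289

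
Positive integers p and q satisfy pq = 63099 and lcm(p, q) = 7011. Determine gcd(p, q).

9

From gcd × lcm = pq: gcd = 63099 / 7011 = 9.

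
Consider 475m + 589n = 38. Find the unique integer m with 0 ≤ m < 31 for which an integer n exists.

10

Euclid: 589 = 1·475 + 114; 475 = 4·114 + 19; 114 = 6·19 + 0 → gcd = 19; 38 = 19·2.
Back-substitution yields 475·(5) + 589·(-4) = 19, so one solution is m = 5·2 = 10, n = -4·2 = -8.
Solutions in m differ by 589/19 = 31; the one in [0, 31) is 10 mod 31 = 10.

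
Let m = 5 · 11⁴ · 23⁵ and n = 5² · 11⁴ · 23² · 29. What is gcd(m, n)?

min exponent per shared prime: 5 · 11⁴ · 23² = 38725445

38725445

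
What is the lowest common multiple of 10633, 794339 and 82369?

289756597403

lcm(10633, 794339) = 10633·794339/gcd = 8446206587/49 = 172371563
lcm(172371563, 82369) = 172371563·82369/gcd = 14198073272747/49 = 289756597403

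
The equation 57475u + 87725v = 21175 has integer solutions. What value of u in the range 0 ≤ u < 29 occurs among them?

8

Euclid: 87725 = 1·57475 + 30250; 57475 = 1·30250 + 27225; 30250 = 1·27225 + 3025; 27225 = 9·3025 + 0 → gcd = 3025; 21175 = 3025·7.
Back-substitution yields 57475·(-3) + 87725·(2) = 3025, so one solution is u = -3·7 = -21, v = 2·7 = 14.
Solutions in u differ by 87725/3025 = 29; the one in [0, 29) is -21 mod 29 = 8.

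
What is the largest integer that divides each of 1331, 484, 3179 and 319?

11

1331 = 11³; 484 = 2² · 11²; 3179 = 11 · 17²; 319 = 11 · 29
gcd takes min exponent of each prime: 11 = 11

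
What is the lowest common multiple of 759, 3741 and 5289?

759 = 3 · 11 · 23; 3741 = 3 · 29 · 43; 5289 = 3 · 41 · 43
lcm takes max exponent of each prime: 3 · 11 · 23 · 29 · 41 · 43 = 38805393

38805393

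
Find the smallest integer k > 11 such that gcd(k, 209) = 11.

22

gcd(k, 209) = 11 forces 11 | k; write k = 11s. Then gcd(11s, 11·19) = 11·gcd(s, 19), so need gcd(s, 19) = 1.
11s > 11 gives s ≥ 2. The least s ≥ 2 coprime to 19 is 2, so k = 11·2 = 22.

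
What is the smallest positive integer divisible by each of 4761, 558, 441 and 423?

679804146

4761 = 3² · 23²; 558 = 2 · 3² · 31; 441 = 3² · 7²; 423 = 3² · 47
lcm takes max exponent of each prime: 2 · 3² · 7² · 23² · 31 · 47 = 679804146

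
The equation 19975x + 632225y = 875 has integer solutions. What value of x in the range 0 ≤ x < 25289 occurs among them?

6077

Euclid: 632225 = 31·19975 + 13000; 19975 = 1·13000 + 6975; 13000 = 1·6975 + 6025; 6975 = 1·6025 + 950; 6025 = 6·950 + 325; 950 = 2·325 + 300; 325 = 1·300 + 25; 300 = 12·25 + 0 → gcd = 25; 875 = 25·35.
Back-substitution yields 19975·(-1994) + 632225·(63) = 25, so one solution is x = -1994·35 = -69790, y = 63·35 = 2205.
Solutions in x differ by 632225/25 = 25289; the one in [0, 25289) is -69790 mod 25289 = 6077.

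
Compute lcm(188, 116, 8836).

lcm(188, 116) = 188·116/gcd = 21808/4 = 5452
lcm(5452, 8836) = 5452·8836/gcd = 48173872/188 = 256244

256244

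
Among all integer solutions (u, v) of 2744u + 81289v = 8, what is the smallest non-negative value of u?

Euclid: 81289 = 29·2744 + 1713; 2744 = 1·1713 + 1031; 1713 = 1·1031 + 682; 1031 = 1·682 + 349; 682 = 1·349 + 333; 349 = 1·333 + 16; 333 = 20·16 + 13; 16 = 1·13 + 3; 13 = 4·3 + 1; 3 = 3·1 + 0 → gcd = 1; 8 = 1·8.
Back-substitution yields 2744·(-25388) + 81289·(857) = 1, so one solution is u = -25388·8 = -203104, v = 857·8 = 6856.
Solutions in u differ by 81289/1 = 81289; the one in [0, 81289) is -203104 mod 81289 = 40763.

40763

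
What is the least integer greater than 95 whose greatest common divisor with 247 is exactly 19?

247 = 19·13. Any k with gcd(k, 247) = 19 is a multiple of 19, say 19s, with s coprime to 13.
Need s > 95/19, so s ≥ 6. First s ≥ 6 with gcd(s, 13) = 1 is s = 6. Thus k = 19·6 = 114.

114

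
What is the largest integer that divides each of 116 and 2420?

Euclid: 2420 = 20·116 + 100; 116 = 1·100 + 16; 100 = 6·16 + 4; 16 = 4·4 + 0. Last nonzero remainder: 4.

4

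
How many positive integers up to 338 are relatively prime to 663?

196

663 = 3·13·17. Inclusion–exclusion on these primes:
338 − ⌊338/3⌋ − ⌊338/13⌋ − ⌊338/17⌋ + ⌊338/39⌋ + ⌊338/51⌋ + ⌊338/221⌋ − ⌊338/663⌋ = 196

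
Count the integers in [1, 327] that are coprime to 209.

209 = 11·19. Inclusion–exclusion on these primes:
327 − ⌊327/11⌋ − ⌊327/19⌋ + ⌊327/209⌋ = 282

282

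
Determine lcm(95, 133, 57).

95 = 5 · 19; 133 = 7 · 19; 57 = 3 · 19
lcm takes max exponent of each prime: 3 · 5 · 7 · 19 = 1995

1995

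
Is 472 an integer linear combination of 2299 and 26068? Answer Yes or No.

No

gcd(2299, 26068): 26068 = 11·2299 + 779; 2299 = 2·779 + 741; 779 = 1·741 + 38; 741 = 19·38 + 19; 38 = 2·19 + 0 → 19
19 does not divide 472, so a solution does not exist.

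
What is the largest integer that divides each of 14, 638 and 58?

2

gcd(14, 638): 638 = 45·14 + 8; 14 = 1·8 + 6; 8 = 1·6 + 2; 6 = 3·2 + 0 → 2
gcd(2, 58): 58 = 29·2 + 0 → 2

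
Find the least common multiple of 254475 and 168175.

1711853325

gcd first: 254475 = 1·168175 + 86300; 168175 = 1·86300 + 81875; 86300 = 1·81875 + 4425; 81875 = 18·4425 + 2225; 4425 = 1·2225 + 2200; 2225 = 1·2200 + 25; 2200 = 88·25 + 0 → gcd = 25
lcm = 254475·168175/gcd = 42796333125/25 = 1711853325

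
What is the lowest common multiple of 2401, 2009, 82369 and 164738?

2401 = 7⁴; 2009 = 7² · 41; 82369 = 7² · 41²; 164738 = 2 · 7² · 41²
lcm takes max exponent of each prime: 2 · 7⁴ · 41² = 8072162

8072162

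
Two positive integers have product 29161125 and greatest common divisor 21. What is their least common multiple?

Since gcd(p,q)·lcm(p,q) = pq, lcm = 29161125/21 = 1388625.

1388625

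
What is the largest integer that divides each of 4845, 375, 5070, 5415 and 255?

15

gcd(4845, 375): 4845 = 12·375 + 345; 375 = 1·345 + 30; 345 = 11·30 + 15; 30 = 2·15 + 0 → 15
gcd(15, 5070): 5070 = 338·15 + 0 → 15
gcd(15, 5415): 5415 = 361·15 + 0 → 15
gcd(15, 255): 255 = 17·15 + 0 → 15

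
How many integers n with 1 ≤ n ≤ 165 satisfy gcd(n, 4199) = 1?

136

4199 = 13·17·19. Inclusion–exclusion on these primes:
165 − ⌊165/13⌋ − ⌊165/17⌋ − ⌊165/19⌋ + ⌊165/221⌋ + ⌊165/247⌋ + ⌊165/323⌋ − ⌊165/4199⌋ = 136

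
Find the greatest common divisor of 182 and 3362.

2

182 = 2 · 7 · 13
3362 = 2 · 41²
Common: 2 = 2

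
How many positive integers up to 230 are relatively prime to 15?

123

Prime factors of 15: 3, 5. Count integers ≤ 230 divisible by none of them.
By inclusion–exclusion: 230 − ⌊230/3⌋ − ⌊230/5⌋ + ⌊230/15⌋ = 123.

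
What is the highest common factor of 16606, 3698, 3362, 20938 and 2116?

2

gcd(16606, 3698): 16606 = 4·3698 + 1814; 3698 = 2·1814 + 70; 1814 = 25·70 + 64; 70 = 1·64 + 6; 64 = 10·6 + 4; 6 = 1·4 + 2; 4 = 2·2 + 0 → 2
gcd(2, 3362): 3362 = 1681·2 + 0 → 2
gcd(2, 20938): 20938 = 10469·2 + 0 → 2
gcd(2, 2116): 2116 = 1058·2 + 0 → 2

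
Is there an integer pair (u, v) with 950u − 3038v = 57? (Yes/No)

By Bézout, 950u − 3038v = 57 has integer solutions iff gcd(950, 3038) | 57.
Euclid: 3038 = 3·950 + 188; 950 = 5·188 + 10; 188 = 18·10 + 8; 10 = 1·8 + 2; 8 = 4·2 + 0. gcd = 2; 57 mod 2 = 1. No.

No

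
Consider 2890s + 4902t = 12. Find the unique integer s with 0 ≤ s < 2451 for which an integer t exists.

Euclid: 4902 = 1·2890 + 2012; 2890 = 1·2012 + 878; 2012 = 2·878 + 256; 878 = 3·256 + 110; 256 = 2·110 + 36; 110 = 3·36 + 2; 36 = 18·2 + 0 → gcd = 2; 12 = 2·6.
Back-substitution yields 2890·(134) + 4902·(-79) = 2, so one solution is s = 134·6 = 804, t = -79·6 = -474.
Solutions in s differ by 4902/2 = 2451; the one in [0, 2451) is 804 mod 2451 = 804.

804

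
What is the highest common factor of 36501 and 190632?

Euclid: 190632 = 5·36501 + 8127; 36501 = 4·8127 + 3993; 8127 = 2·3993 + 141; 3993 = 28·141 + 45; 141 = 3·45 + 6; 45 = 7·6 + 3; 6 = 2·3 + 0. Last nonzero remainder: 3.

3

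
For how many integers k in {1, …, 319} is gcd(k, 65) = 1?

65 = 5·13. Inclusion–exclusion on these primes:
319 − ⌊319/5⌋ − ⌊319/13⌋ + ⌊319/65⌋ = 236

236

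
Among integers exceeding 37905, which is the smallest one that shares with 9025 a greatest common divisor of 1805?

39710

Multiples of 1805 above 37905: 1805·22, 1805·23, … . Need the cofactor coprime to 9025/1805 = 5.
Checking s = 22, 23, … the first with gcd(s, 5) = 1 is s = 22, giving 39710.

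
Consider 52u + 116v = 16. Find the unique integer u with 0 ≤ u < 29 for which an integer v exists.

7

gcd(52, 116) = 4 (Euclid: 116 = 2·52 + 12; 52 = 4·12 + 4; 12 = 3·4 + 0), and 4 | 16.
Extended Euclid: 52·(9) + 116·(-4) = 4. Scale by 4: u₀ = 36.
General solution u = u₀ + 29t; reducing mod 29 gives u = 7 (and v = -3).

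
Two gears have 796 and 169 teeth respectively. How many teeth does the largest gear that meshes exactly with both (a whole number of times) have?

1

796 = 2² · 199
169 = 13²
Common: 1 = 1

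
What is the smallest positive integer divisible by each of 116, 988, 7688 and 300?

4130185800

116 = 2² · 29; 988 = 2² · 13 · 19; 7688 = 2³ · 31²; 300 = 2² · 3 · 5²
lcm takes max exponent of each prime: 2³ · 3 · 5² · 13 · 19 · 29 · 31² = 4130185800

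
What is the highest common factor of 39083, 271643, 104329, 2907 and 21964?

gcd(39083, 271643): 271643 = 6·39083 + 37145; 39083 = 1·37145 + 1938; 37145 = 19·1938 + 323; 1938 = 6·323 + 0 → 323
gcd(323, 104329): 104329 = 323·323 + 0 → 323
gcd(323, 2907): 2907 = 9·323 + 0 → 323
gcd(323, 21964): 21964 = 68·323 + 0 → 323

323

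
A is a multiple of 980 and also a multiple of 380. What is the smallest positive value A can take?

gcd first: 980 = 2·380 + 220; 380 = 1·220 + 160; 220 = 1·160 + 60; 160 = 2·60 + 40; 60 = 1·40 + 20; 40 = 2·20 + 0 → gcd = 20
lcm = 980·380/gcd = 372400/20 = 18620

18620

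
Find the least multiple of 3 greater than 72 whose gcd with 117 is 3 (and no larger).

75

Multiples of 3 above 72: 3·25, 3·26, … . Need the cofactor coprime to 117/3 = 39.
Checking s = 25, 26, … the first with gcd(s, 39) = 1 is s = 25, giving 75.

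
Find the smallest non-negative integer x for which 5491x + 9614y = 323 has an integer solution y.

387

Euclid: 9614 = 1·5491 + 4123; 5491 = 1·4123 + 1368; 4123 = 3·1368 + 19; 1368 = 72·19 + 0 → gcd = 19; 323 = 19·17.
Back-substitution yields 5491·(-7) + 9614·(4) = 19, so one solution is x = -7·17 = -119, y = 4·17 = 68.
Solutions in x differ by 9614/19 = 506; the one in [0, 506) is -119 mod 506 = 387.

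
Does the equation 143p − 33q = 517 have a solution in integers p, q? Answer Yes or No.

Yes

gcd(143, 33): 143 = 4·33 + 11; 33 = 3·11 + 0 → 11
11 divides 517, so a solution exists.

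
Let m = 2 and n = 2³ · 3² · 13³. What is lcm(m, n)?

max exponent per prime: 2³ · 3² · 13³ = 158184

158184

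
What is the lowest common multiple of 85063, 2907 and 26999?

18493802019

lcm(85063, 2907) = 85063·2907/gcd = 247278141/19 = 13014639
lcm(13014639, 26999) = 13014639·26999/gcd = 351382238361/19 = 18493802019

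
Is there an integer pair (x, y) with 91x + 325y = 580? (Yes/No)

gcd(91, 325): 325 = 3·91 + 52; 91 = 1·52 + 39; 52 = 1·39 + 13; 39 = 3·13 + 0 → 13
13 does not divide 580, so a solution does not exist.

No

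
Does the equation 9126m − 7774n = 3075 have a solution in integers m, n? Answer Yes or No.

No

By Bézout, 9126m − 7774n = 3075 has integer solutions iff gcd(9126, 7774) | 3075.
Euclid: 9126 = 1·7774 + 1352; 7774 = 5·1352 + 1014; 1352 = 1·1014 + 338; 1014 = 3·338 + 0. gcd = 338; 3075 mod 338 = 33. No.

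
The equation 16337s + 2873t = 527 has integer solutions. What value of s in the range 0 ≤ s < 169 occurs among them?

Reduce mod 2873: 16337s ≡ 527 (mod 2873). With g = gcd(16337, 2873) = 17 dividing 527, divide through: 961s ≡ 31 (mod 169).
Since gcd(961, 169) = 1, s ≡ 31·(961)⁻¹ ≡ 60 (mod 169). Smallest non-negative: 60.

60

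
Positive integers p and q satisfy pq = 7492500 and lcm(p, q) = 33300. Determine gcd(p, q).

225

gcd·lcm = product, so gcd = 7492500/33300 = 225.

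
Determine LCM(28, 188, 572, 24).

28 = 2² · 7; 188 = 2² · 47; 572 = 2² · 11 · 13; 24 = 2³ · 3
lcm takes max exponent of each prime: 2³ · 3 · 7 · 11 · 13 · 47 = 1129128

1129128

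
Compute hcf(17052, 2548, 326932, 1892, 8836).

4

gcd(17052, 2548): 17052 = 6·2548 + 1764; 2548 = 1·1764 + 784; 1764 = 2·784 + 196; 784 = 4·196 + 0 → 196
gcd(196, 326932): 326932 = 1668·196 + 4; 196 = 49·4 + 0 → 4
gcd(4, 1892): 1892 = 473·4 + 0 → 4
gcd(4, 8836): 8836 = 2209·4 + 0 → 4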